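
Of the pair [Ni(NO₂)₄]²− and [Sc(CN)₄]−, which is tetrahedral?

[Sc(CN)₄]−

For [Ni(NO₂)₄]²−: Ligand charges: each nitro (N-bound nitrite) is −1. With an overall charge of −2 the nickel centre must be in the +2 oxidation state. Ni sits in group 10, so the d-electron count is 10 − 2 = 8. Nitro (N-bound nitrite) is a strong-field ligand (high in the spectrochemical series). A 3d d⁸ ion with strong-field ligands gains enough CFSE to favour square planar over tetrahedral. → square planar.
For [Sc(CN)₄]−: Summing ligand charges against the −1 overall charge gives an oxidation state of +3 for scandium. Sc sits in group 3, so the d-electron count is 3 − 3 = 0. A d⁰ ion has no crystal-field stabilisation preference between square planar and tetrahedral, so four ligands adopt the sterically favoured tetrahedral geometry. → tetrahedral.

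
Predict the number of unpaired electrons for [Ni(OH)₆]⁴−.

Summing ligand charges against the −4 overall charge gives an oxidation state of +2 for nickel.
Ni sits in group 10, so the d-electron count is 10 − 2 = 8.
In an octahedral field the d⁸ configuration is t₂g⁶e_g² (only one arrangement possible), giving 2 unpaired electrons.

2 unpaired electrons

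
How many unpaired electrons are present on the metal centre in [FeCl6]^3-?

Summing ligand charges against the −3 overall charge gives an oxidation state of +3 for iron.
Group 8 minus oxidation state 3 gives a d⁵ configuration.
The spin state decides the count: Chloride is a weak-field ligand for a first-row metal, so the complex is high-spin.
An octahedral high-spin d⁵ ion is t₂g³e_g², giving 5 unpaired electrons.

5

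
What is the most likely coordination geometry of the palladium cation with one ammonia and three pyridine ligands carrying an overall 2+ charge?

square planar

Ligand charges: ammonia is neutral; pyridine is neutral. With an overall charge of +2 the palladium centre must be in the +2 oxidation state.
Palladium is a group-10 element; Pd(II) is therefore d⁸.
With 4 monodentate ligands the coordination number is 4.
A 4d d⁸ ion has a large crystal-field splitting; square planar leaves the high-energy d_{x²−y²} orbital empty and maximises CFSE.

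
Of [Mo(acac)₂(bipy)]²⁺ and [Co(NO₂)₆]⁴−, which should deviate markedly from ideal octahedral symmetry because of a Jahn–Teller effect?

[Co(NO₂)₆]⁴−

[Mo(acac)₂(bipy)]²⁺: Ligand charges: each acetylacetonate is −1; 2,2′-bipyridine is neutral. With an overall charge of +2 the molybdenum centre must be in the +4 oxidation state. Mo sits in group 6, so the d-electron count is 6 − 4 = 2. The d² configuration leaves the e_g set evenly filled (or empty) — no strong Jahn–Teller driving force.
[Co(NO₂)₆]⁴−: Ligand charges: each nitro (N-bound nitrite) is −1. With an overall charge of −4 the cobalt centre must be in the +2 oxidation state. Group 9 minus oxidation state 2 gives a d⁷ configuration. Nitro (N-bound nitrite) is a strong-field ligand (high in the spectrochemical series) for a first-row metal, so the complex is low-spin. The t₂g⁶e_g¹ (low-spin) configuration has an unevenly filled e_g set; the Jahn–Teller theorem predicts a tetragonal distortion (typically axial elongation) to lift the degeneracy.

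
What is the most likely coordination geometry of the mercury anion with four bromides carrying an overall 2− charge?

tetrahedral

Each bromide is −1; balancing the −2 overall charge requires Hg(II).
Hg sits in group 12, so the d-electron count is 12 − 2 = 10.
Coordination number: 4.
A d¹⁰ ion has no crystal-field stabilisation preference between square planar and tetrahedral, so four ligands adopt the sterically favoured tetrahedral geometry.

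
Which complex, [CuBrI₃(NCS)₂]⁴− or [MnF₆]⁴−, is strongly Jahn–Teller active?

[CuBrI₃(NCS)₂]⁴−

[CuBrI₃(NCS)₂]⁴−: Ligand charges: each bromide is −1; each iodide is −1; each isothiocyanate is −1. With an overall charge of −4 the copper centre must be in the +2 oxidation state. Copper is a group-11 element; Cu(II) is therefore d⁹. The t₂g⁶e_g³ configuration has an unevenly filled e_g set; the Jahn–Teller theorem predicts a tetragonal distortion (typically axial elongation) to lift the degeneracy.
[MnF₆]⁴−: Summing ligand charges against the −4 overall charge gives an oxidation state of +2 for manganese. Mn sits in group 7, so the d-electron count is 7 − 2 = 5. Fluoride is a weak-field ligand for a first-row metal, so the complex is high-spin. The d⁵ configuration leaves the e_g set evenly filled (or empty) — no strong Jahn–Teller driving force.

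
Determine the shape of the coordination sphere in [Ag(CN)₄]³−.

Each cyanide is −1; balancing the −3 overall charge requires Ag(I).
Group 11 minus oxidation state 1 gives a d¹⁰ configuration.
With 4 monodentate ligands the coordination number is 4.
A d¹⁰ ion has no crystal-field stabilisation preference between square planar and tetrahedral, so four ligands adopt the sterically favoured tetrahedral geometry.

tetrahedral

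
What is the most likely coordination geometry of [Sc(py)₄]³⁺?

Ligand charges: pyridine is neutral. With an overall charge of +3 the scandium centre must be in the +3 oxidation state.
Group 3 minus oxidation state 3 gives a d⁰ configuration.
With 4 monodentate ligands the coordination number is 4.
A d⁰ ion has no crystal-field stabilisation preference between square planar and tetrahedral, so four ligands adopt the sterically favoured tetrahedral geometry.

tetrahedral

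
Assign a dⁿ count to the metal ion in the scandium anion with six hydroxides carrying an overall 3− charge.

Ligand charges: each hydroxide is −1. With an overall charge of −3 the scandium centre must be in the +3 oxidation state.
Group 3 minus oxidation state 3 gives a d⁰ configuration.

d⁰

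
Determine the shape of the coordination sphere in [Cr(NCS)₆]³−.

Summing ligand charges against the −3 overall charge gives an oxidation state of +3 for chromium.
Chromium is a group-6 element; Cr(III) is therefore d³.
With 6 monodentate ligands the coordination number is 6.
Six donors around a single metal centre give an octahedral coordination sphere.

octahedral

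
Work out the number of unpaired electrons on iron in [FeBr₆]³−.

5

Each bromide is −1; balancing the −3 overall charge requires Fe(III).
Iron is a group-8 element; Fe(III) is therefore d⁵.
The spin state decides the count: Bromide is a weak-field ligand for a first-row metal, so the complex is high-spin.
An octahedral high-spin d⁵ ion is t₂g³e_g², giving 5 unpaired electrons.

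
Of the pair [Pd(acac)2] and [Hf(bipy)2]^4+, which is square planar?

For [Pd(acac)2]: Summing ligand charges against the 0 overall charge gives an oxidation state of +2 for palladium. Group 10 minus oxidation state 2 gives a d⁸ configuration. A 4d d⁸ ion has a large crystal-field splitting; square planar leaves the high-energy d_{x²−y²} orbital empty and maximises CFSE. → square planar.
For [Hf(bipy)2]^4+: Ligand charges: 2,2′-bipyridine is neutral. With an overall charge of +4 the hafnium centre must be in the +4 oxidation state. Group 4 minus oxidation state 4 gives a d⁰ configuration. A d⁰ ion has no crystal-field stabilisation preference between square planar and tetrahedral, so four ligands adopt the sterically favoured tetrahedral geometry. → tetrahedral.

[Pd(acac)2]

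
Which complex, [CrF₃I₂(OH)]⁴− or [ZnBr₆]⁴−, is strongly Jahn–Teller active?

[CrF₃I₂(OH)]⁴−: Each fluoride is −1; each iodide is −1; each hydroxide is −1; balancing the −4 overall charge requires Cr(II). Cr sits in group 6, so the d-electron count is 6 − 2 = 4. Fluoride, hydroxide, and iodide are weak-field ligands for a first-row metal, so the complex is high-spin. The t₂g³e_g¹ (high-spin) configuration has an unevenly filled e_g set; the Jahn–Teller theorem predicts a tetragonal distortion (typically axial elongation) to lift the degeneracy.
[ZnBr₆]⁴−: Ligand charges: each bromide is −1. With an overall charge of −4 the zinc centre must be in the +2 oxidation state. Zn sits in group 12, so the d-electron count is 12 − 2 = 10. The d¹⁰ configuration leaves the e_g set evenly filled (or empty) — no strong Jahn–Teller driving force.

[CrF₃I₂(OH)]⁴−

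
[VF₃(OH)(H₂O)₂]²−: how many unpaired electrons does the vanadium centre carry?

Each fluoride is −1; each hydroxide is −1; water is neutral; balancing the −2 overall charge requires V(II).
V sits in group 5, so the d-electron count is 5 − 2 = 3.
In an octahedral field the d³ configuration is t₂g³e_g⁰ (only one arrangement possible), giving 3 unpaired electrons.

3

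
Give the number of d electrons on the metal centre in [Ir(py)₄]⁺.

Ligand charges: pyridine is neutral. With an overall charge of +1 the iridium centre must be in the +1 oxidation state.
Group 9 minus oxidation state 1 gives a d⁸ configuration.

d8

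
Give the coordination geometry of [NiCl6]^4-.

octahedral

Ligand charges: each chloride is −1. With an overall charge of −4 the nickel centre must be in the +2 oxidation state.
Group 10 minus oxidation state 2 gives a d⁸ configuration.
Coordination number: 6.
Six donors around a single metal centre give an octahedral coordination sphere.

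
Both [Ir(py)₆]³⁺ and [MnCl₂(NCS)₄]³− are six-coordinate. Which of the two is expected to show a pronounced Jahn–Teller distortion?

[Ir(py)₆]³⁺: Pyridine is neutral; balancing the +3 overall charge requires Ir(III). Group 9 minus oxidation state 3 gives a d⁶ configuration. A 5d ion has a large Δₒ and is invariably low-spin. The d⁶ configuration leaves the e_g set evenly filled (or empty) — no strong Jahn–Teller driving force.
[MnCl₂(NCS)₄]³−: Each chloride is −1; each isothiocyanate is −1; balancing the −3 overall charge requires Mn(III). Manganese is a group-7 element; Mn(III) is therefore d⁴. Chloride and isothiocyanate are weak-field ligands for a first-row metal, so the complex is high-spin. The t₂g³e_g¹ (high-spin) configuration has an unevenly filled e_g set; the Jahn–Teller theorem predicts a tetragonal distortion (typically axial elongation) to lift the degeneracy.

[MnCl₂(NCS)₄]³−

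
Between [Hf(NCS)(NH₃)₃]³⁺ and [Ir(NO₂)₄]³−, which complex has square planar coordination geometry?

For [Hf(NCS)(NH₃)₃]³⁺: Ligand charges: each isothiocyanate is −1; ammonia is neutral. With an overall charge of +3 the hafnium centre must be in the +4 oxidation state. Hf sits in group 4, so the d-electron count is 4 − 4 = 0. A d⁰ ion has no crystal-field stabilisation preference between square planar and tetrahedral, so four ligands adopt the sterically favoured tetrahedral geometry. → tetrahedral.
For [Ir(NO₂)₄]³−: Summing ligand charges against the −3 overall charge gives an oxidation state of +1 for iridium. Ir sits in group 9, so the d-electron count is 9 − 1 = 8. A 5d d⁸ ion has a large crystal-field splitting; square planar leaves the high-energy d_{x²−y²} orbital empty and maximises CFSE. → square planar.

[Ir(NO₂)₄]³−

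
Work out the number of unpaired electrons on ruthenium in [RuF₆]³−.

Each fluoride is −1; balancing the −3 overall charge requires Ru(III).
Group 8 minus oxidation state 3 gives a d⁵ configuration.
The spin state decides the count: a 4d ion has a large Δₒ and is invariably low-spin.
An octahedral low-spin d⁵ ion is t₂g⁵e_g⁰, giving 1 unpaired electron.

1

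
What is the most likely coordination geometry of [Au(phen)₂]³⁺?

1,10-phenanthroline is neutral; balancing the +3 overall charge requires Au(III).
Group 11 minus oxidation state 3 gives a d⁸ configuration.
Counting donor atoms: 2×1,10-phenanthroline (bidentate) → 4 donors. Coordination number = 4.
A 5d d⁸ ion has a large crystal-field splitting; square planar leaves the high-energy d_{x²−y²} orbital empty and maximises CFSE.

square planar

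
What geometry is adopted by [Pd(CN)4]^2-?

Summing ligand charges against the −2 overall charge gives an oxidation state of +2 for palladium.
Palladium is a group-10 element; Pd(II) is therefore d⁸.
Coordination number: 4.
A 4d d⁸ ion has a large crystal-field splitting; square planar leaves the high-energy d_{x²−y²} orbital empty and maximises CFSE.

square planar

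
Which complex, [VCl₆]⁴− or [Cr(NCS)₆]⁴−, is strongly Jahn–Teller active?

[VCl₆]⁴−: Ligand charges: each chloride is −1. With an overall charge of −4 the vanadium centre must be in the +2 oxidation state. Group 5 minus oxidation state 2 gives a d³ configuration. The d³ configuration leaves the e_g set evenly filled (or empty) — no strong Jahn–Teller driving force.
[Cr(NCS)₆]⁴−: Each isothiocyanate is −1; balancing the −4 overall charge requires Cr(II). Group 6 minus oxidation state 2 gives a d⁴ configuration. Isothiocyanate is a weak-field ligand for a first-row metal, so the complex is high-spin. The t₂g³e_g¹ (high-spin) configuration has an unevenly filled e_g set; the Jahn–Teller theorem predicts a tetragonal distortion (typically axial elongation) to lift the degeneracy.

[Cr(NCS)₆]⁴−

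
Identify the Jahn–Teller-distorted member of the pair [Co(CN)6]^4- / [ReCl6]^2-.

[Co(CN)6]^4-: Ligand charges: each cyanide is −1. With an overall charge of −4 the cobalt centre must be in the +2 oxidation state. Co sits in group 9, so the d-electron count is 9 − 2 = 7. Cyanide is a strong-field ligand (high in the spectrochemical series) for a first-row metal, so the complex is low-spin. The t₂g⁶e_g¹ (low-spin) configuration has an unevenly filled e_g set; the Jahn–Teller theorem predicts a tetragonal distortion (typically axial elongation) to lift the degeneracy.
[ReCl6]^2-: Summing ligand charges against the −2 overall charge gives an oxidation state of +4 for rhenium. Re sits in group 7, so the d-electron count is 7 − 4 = 3. The d³ configuration leaves the e_g set evenly filled (or empty) — no strong Jahn–Teller driving force.

[Co(CN)6]^4-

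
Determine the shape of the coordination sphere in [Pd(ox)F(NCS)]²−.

Summing ligand charges against the −2 overall charge gives an oxidation state of +2 for palladium.
Group 10 minus oxidation state 2 gives a d⁸ configuration.
Counting donor atoms: 1×oxalate (bidentate) → 2 donors; 1×fluoride (monodentate) → 1 donor; 1×isothiocyanate (monodentate) → 1 donor. Coordination number = 4.
A 4d d⁸ ion has a large crystal-field splitting; square planar leaves the high-energy d_{x²−y²} orbital empty and maximises CFSE.

square planar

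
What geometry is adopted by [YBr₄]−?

Each bromide is −1; balancing the −1 overall charge requires Y(III).
Y sits in group 3, so the d-electron count is 3 − 3 = 0.
Coordination number: 4.
A d⁰ ion has no crystal-field stabilisation preference between square planar and tetrahedral, so four ligands adopt the sterically favoured tetrahedral geometry.

tetrahedral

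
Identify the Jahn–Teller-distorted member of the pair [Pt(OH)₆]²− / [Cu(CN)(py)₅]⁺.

[Cu(CN)(py)₅]⁺

[Pt(OH)₆]²−: Ligand charges: each hydroxide is −1. With an overall charge of −2 the platinum centre must be in the +4 oxidation state. Group 10 minus oxidation state 4 gives a d⁶ configuration. A 5d ion has a large Δₒ and is invariably low-spin. The d⁶ configuration leaves the e_g set evenly filled (or empty) — no strong Jahn–Teller driving force.
[Cu(CN)(py)₅]⁺: Each cyanide is −1; pyridine is neutral; balancing the +1 overall charge requires Cu(II). Cu sits in group 11, so the d-electron count is 11 − 2 = 9. The t₂g⁶e_g³ configuration has an unevenly filled e_g set; the Jahn–Teller theorem predicts a tetragonal distortion (typically axial elongation) to lift the degeneracy.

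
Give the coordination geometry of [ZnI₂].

Summing ligand charges against the 0 overall charge gives an oxidation state of +2 for zinc.
Group 12 minus oxidation state 2 gives a d¹⁰ configuration.
With 2 monodentate ligands the coordination number is 2.
A d¹⁰ ion with only two ligands adopts a linear arrangement (sp hybridisation; no CFSE preference).

linear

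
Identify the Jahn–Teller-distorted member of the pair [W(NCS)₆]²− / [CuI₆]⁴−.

[CuI₆]⁴−

[W(NCS)₆]²−: Each isothiocyanate is −1; balancing the −2 overall charge requires W(IV). W sits in group 6, so the d-electron count is 6 − 4 = 2. The d² configuration leaves the e_g set evenly filled (or empty) — no strong Jahn–Teller driving force.
[CuI₆]⁴−: Summing ligand charges against the −4 overall charge gives an oxidation state of +2 for copper. Cu sits in group 11, so the d-electron count is 11 − 2 = 9. The t₂g⁶e_g³ configuration has an unevenly filled e_g set; the Jahn–Teller theorem predicts a tetragonal distortion (typically axial elongation) to lift the degeneracy.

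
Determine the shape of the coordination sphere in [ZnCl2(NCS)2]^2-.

tetrahedral

Summing ligand charges against the −2 overall charge gives an oxidation state of +2 for zinc.
Zinc is a group-12 element; Zn(II) is therefore d¹⁰.
With 4 monodentate ligands the coordination number is 4.
A d¹⁰ ion has no crystal-field stabilisation preference between square planar and tetrahedral, so four ligands adopt the sterically favoured tetrahedral geometry.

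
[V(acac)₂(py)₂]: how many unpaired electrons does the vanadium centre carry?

3 unpaired electrons

Summing ligand charges against the 0 overall charge gives an oxidation state of +2 for vanadium.
V sits in group 5, so the d-electron count is 5 − 2 = 3.
Counting donor atoms: 2×acetylacetonate (bidentate) → 4 donors; 2×pyridine (monodentate) → 2 donors. Coordination number = 6.
In an octahedral field the d³ configuration is t₂g³e_g⁰ (only one arrangement possible), giving 3 unpaired electrons.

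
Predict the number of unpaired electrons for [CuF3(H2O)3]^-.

Each fluoride is −1; water is neutral; balancing the −1 overall charge requires Cu(II).
Group 11 minus oxidation state 2 gives a d⁹ configuration.
In an octahedral field the d⁹ configuration is t₂g⁶e_g³ (only one arrangement possible), giving 1 unpaired electron.

1 unpaired electron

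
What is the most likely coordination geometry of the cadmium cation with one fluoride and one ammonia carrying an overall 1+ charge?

Each fluoride is −1; ammonia is neutral; balancing the +1 overall charge requires Cd(II).
Cadmium is a group-12 element; Cd(II) is therefore d¹⁰.
With 2 monodentate ligands the coordination number is 2.
A d¹⁰ ion with only two ligands adopts a linear arrangement (sp hybridisation; no CFSE preference).

linear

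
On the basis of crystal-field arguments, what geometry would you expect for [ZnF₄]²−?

Ligand charges: each fluoride is −1. With an overall charge of −2 the zinc centre must be in the +2 oxidation state.
Group 12 minus oxidation state 2 gives a d¹⁰ configuration.
With 4 monodentate ligands the coordination number is 4.
A d¹⁰ ion has no crystal-field stabilisation preference between square planar and tetrahedral, so four ligands adopt the sterically favoured tetrahedral geometry.

tetrahedral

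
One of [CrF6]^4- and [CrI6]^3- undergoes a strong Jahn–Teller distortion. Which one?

[CrF6]^4-: Summing ligand charges against the −4 overall charge gives an oxidation state of +2 for chromium. Group 6 minus oxidation state 2 gives a d⁴ configuration. Fluoride is a weak-field ligand for a first-row metal, so the complex is high-spin. The t₂g³e_g¹ (high-spin) configuration has an unevenly filled e_g set; the Jahn–Teller theorem predicts a tetragonal distortion (typically axial elongation) to lift the degeneracy.
[CrI6]^3-: Summing ligand charges against the −3 overall charge gives an oxidation state of +3 for chromium. Chromium is a group-6 element; Cr(III) is therefore d³. The d³ configuration leaves the e_g set evenly filled (or empty) — no strong Jahn–Teller driving force.

[CrF6]^4-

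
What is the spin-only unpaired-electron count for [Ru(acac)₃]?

1

Each acetylacetonate is −1; balancing the 0 overall charge requires Ru(III).
Ru sits in group 8, so the d-electron count is 8 − 3 = 5.
Counting donor atoms: 3×acetylacetonate (bidentate) → 6 donors. Coordination number = 6.
The spin state decides the count: a 4d ion has a large Δₒ and is invariably low-spin.
An octahedral low-spin d⁵ ion is t₂g⁵e_g⁰, giving 1 unpaired electron.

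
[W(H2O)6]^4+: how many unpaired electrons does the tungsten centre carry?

2

Water is neutral; balancing the +4 overall charge requires W(IV).
Tungsten is a group-6 element; W(IV) is therefore d².
In an octahedral field the d² configuration is t₂g²e_g⁰ (only one arrangement possible), giving 2 unpaired electrons.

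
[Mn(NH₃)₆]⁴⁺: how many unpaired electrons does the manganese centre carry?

Summing ligand charges against the +4 overall charge gives an oxidation state of +4 for manganese.
Mn sits in group 7, so the d-electron count is 7 − 4 = 3.
In an octahedral field the d³ configuration is t₂g³e_g⁰ (only one arrangement possible), giving 3 unpaired electrons.

3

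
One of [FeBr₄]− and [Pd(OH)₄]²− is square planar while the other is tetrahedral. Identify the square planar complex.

For [FeBr₄]−: Each bromide is −1; balancing the −1 overall charge requires Fe(III). Iron is a group-8 element; Fe(III) is therefore d⁵. A high-spin d⁵ ion has zero CFSE in either geometry, so four ligands adopt the sterically favoured tetrahedral geometry. → tetrahedral.
For [Pd(OH)₄]²−: Ligand charges: each hydroxide is −1. With an overall charge of −2 the palladium centre must be in the +2 oxidation state. Group 10 minus oxidation state 2 gives a d⁸ configuration. A 4d d⁸ ion has a large crystal-field splitting; square planar leaves the high-energy d_{x²−y²} orbital empty and maximises CFSE. → square planar.

[Pd(OH)₄]²−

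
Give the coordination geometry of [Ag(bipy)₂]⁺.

2,2′-bipyridine is neutral; balancing the +1 overall charge requires Ag(I).
Silver is a group-11 element; Ag(I) is therefore d¹⁰.
Counting donor atoms: 2×2,2′-bipyridine (bidentate) → 4 donors. Coordination number = 4.
A d¹⁰ ion has no crystal-field stabilisation preference between square planar and tetrahedral, so four ligands adopt the sterically favoured tetrahedral geometry.

tetrahedral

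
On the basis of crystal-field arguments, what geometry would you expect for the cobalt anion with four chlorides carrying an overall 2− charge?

tetrahedral

Summing ligand charges against the −2 overall charge gives an oxidation state of +2 for cobalt.
Group 9 minus oxidation state 2 gives a d⁷ configuration.
With 4 monodentate ligands the coordination number is 4.
Chloride is a weak-field ligand.
For a high-spin 3d d⁷ ion with weak-field ligands the small Δₜ gives little square-planar CFSE advantage, so four ligands adopt the sterically favoured tetrahedral geometry.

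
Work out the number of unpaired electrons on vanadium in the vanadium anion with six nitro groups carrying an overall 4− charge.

Ligand charges: each nitro (N-bound nitrite) is −1. With an overall charge of −4 the vanadium centre must be in the +2 oxidation state.
V sits in group 5, so the d-electron count is 5 − 2 = 3.
In an octahedral field the d³ configuration is t₂g³e_g⁰ (only one arrangement possible), giving 3 unpaired electrons.

3 unpaired electrons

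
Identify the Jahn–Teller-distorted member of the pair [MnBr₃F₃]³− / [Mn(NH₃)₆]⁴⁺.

[MnBr₃F₃]³−: Each bromide is −1; each fluoride is −1; balancing the −3 overall charge requires Mn(III). Manganese is a group-7 element; Mn(III) is therefore d⁴. Bromide and fluoride are weak-field ligands for a first-row metal, so the complex is high-spin. The t₂g³e_g¹ (high-spin) configuration has an unevenly filled e_g set; the Jahn–Teller theorem predicts a tetragonal distortion (typically axial elongation) to lift the degeneracy.
[Mn(NH₃)₆]⁴⁺: Ammonia is neutral; balancing the +4 overall charge requires Mn(IV). Mn sits in group 7, so the d-electron count is 7 − 4 = 3. The d³ configuration leaves the e_g set evenly filled (or empty) — no strong Jahn–Teller driving force.

[MnBr₃F₃]³−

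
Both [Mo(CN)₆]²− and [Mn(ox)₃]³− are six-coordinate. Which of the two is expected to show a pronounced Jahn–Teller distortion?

[Mn(ox)₃]³−

[Mo(CN)₆]²−: Ligand charges: each cyanide is −1. With an overall charge of −2 the molybdenum centre must be in the +4 oxidation state. Mo sits in group 6, so the d-electron count is 6 − 4 = 2. The d² configuration leaves the e_g set evenly filled (or empty) — no strong Jahn–Teller driving force.
[Mn(ox)₃]³−: Summing ligand charges against the −3 overall charge gives an oxidation state of +3 for manganese. Manganese is a group-7 element; Mn(III) is therefore d⁴. Oxalate is a weak-field ligand for a first-row metal, so the complex is high-spin. The t₂g³e_g¹ (high-spin) configuration has an unevenly filled e_g set; the Jahn–Teller theorem predicts a tetragonal distortion (typically axial elongation) to lift the degeneracy.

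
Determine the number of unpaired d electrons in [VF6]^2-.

1

Each fluoride is −1; balancing the −2 overall charge requires V(IV).
V sits in group 5, so the d-electron count is 5 − 4 = 1.
In an octahedral field the d¹ configuration is t₂g¹e_g⁰ (only one arrangement possible), giving 1 unpaired electron.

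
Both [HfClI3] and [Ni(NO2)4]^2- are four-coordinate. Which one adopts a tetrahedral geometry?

For [HfClI3]: Ligand charges: each chloride is −1; each iodide is −1. With an overall charge of 0 the hafnium centre must be in the +4 oxidation state. Hf sits in group 4, so the d-electron count is 4 − 4 = 0. A d⁰ ion has no crystal-field stabilisation preference between square planar and tetrahedral, so four ligands adopt the sterically favoured tetrahedral geometry. → tetrahedral.
For [Ni(NO2)4]^2-: Ligand charges: each nitro (N-bound nitrite) is −1. With an overall charge of −2 the nickel centre must be in the +2 oxidation state. Group 10 minus oxidation state 2 gives a d⁸ configuration. Nitro (N-bound nitrite) is a strong-field ligand (high in the spectrochemical series). A 3d d⁸ ion with strong-field ligands gains enough CFSE to favour square planar over tetrahedral. → square planar.

[HfClI3]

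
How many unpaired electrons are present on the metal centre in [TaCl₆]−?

Ligand charges: each chloride is −1. With an overall charge of −1 the tantalum centre must be in the +5 oxidation state.
Ta sits in group 5, so the d-electron count is 5 − 5 = 0.
In an octahedral field the d⁰ configuration is t₂g⁰e_g⁰, giving 0 unpaired electrons.

0 unpaired electrons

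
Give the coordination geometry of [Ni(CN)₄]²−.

Summing ligand charges against the −2 overall charge gives an oxidation state of +2 for nickel.
Nickel is a group-10 element; Ni(II) is therefore d⁸.
Coordination number: 4.
Cyanide is a strong-field ligand (high in the spectrochemical series).
A 3d d⁸ ion with strong-field ligands gains enough CFSE to favour square planar over tetrahedral.

square planar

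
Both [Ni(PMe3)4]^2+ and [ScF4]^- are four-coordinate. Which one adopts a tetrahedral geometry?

For [Ni(PMe3)4]^2+: Ligand charges: trimethylphosphine is neutral. With an overall charge of +2 the nickel centre must be in the +2 oxidation state. Nickel is a group-10 element; Ni(II) is therefore d⁸. Trimethylphosphine is a strong-field ligand (high in the spectrochemical series). A 3d d⁸ ion with strong-field ligands gains enough CFSE to favour square planar over tetrahedral. → square planar.
For [ScF4]^-: Ligand charges: each fluoride is −1. With an overall charge of −1 the scandium centre must be in the +3 oxidation state. Group 3 minus oxidation state 3 gives a d⁰ configuration. A d⁰ ion has no crystal-field stabilisation preference between square planar and tetrahedral, so four ligands adopt the sterically favoured tetrahedral geometry. → tetrahedral.

[ScF4]^-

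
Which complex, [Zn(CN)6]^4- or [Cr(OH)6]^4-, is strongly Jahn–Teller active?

[Cr(OH)6]^4-

[Zn(CN)6]^4-: Each cyanide is −1; balancing the −4 overall charge requires Zn(II). Zn sits in group 12, so the d-electron count is 12 − 2 = 10. The d¹⁰ configuration leaves the e_g set evenly filled (or empty) — no strong Jahn–Teller driving force.
[Cr(OH)6]^4-: Ligand charges: each hydroxide is −1. With an overall charge of −4 the chromium centre must be in the +2 oxidation state. Group 6 minus oxidation state 2 gives a d⁴ configuration. Hydroxide is a weak-field ligand for a first-row metal, so the complex is high-spin. The t₂g³e_g¹ (high-spin) configuration has an unevenly filled e_g set; the Jahn–Teller theorem predicts a tetragonal distortion (typically axial elongation) to lift the degeneracy.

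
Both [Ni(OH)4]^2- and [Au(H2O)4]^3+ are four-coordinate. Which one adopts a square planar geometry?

For [Ni(OH)4]^2-: Summing ligand charges against the −2 overall charge gives an oxidation state of +2 for nickel. Ni sits in group 10, so the d-electron count is 10 − 2 = 8. Hydroxide is a weak-field ligand. With weak-field ligands the CFSE gain from square planar is small, so a 3d d⁸ ion takes the sterically preferred tetrahedral geometry. → tetrahedral.
For [Au(H2O)4]^3+: Summing ligand charges against the +3 overall charge gives an oxidation state of +3 for gold. Group 11 minus oxidation state 3 gives a d⁸ configuration. A 5d d⁸ ion has a large crystal-field splitting; square planar leaves the high-energy d_{x²−y²} orbital empty and maximises CFSE. → square planar.

[Au(H2O)4]^3+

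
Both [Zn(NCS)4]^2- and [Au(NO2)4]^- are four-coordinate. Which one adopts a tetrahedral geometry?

For [Zn(NCS)4]^2-: Summing ligand charges against the −2 overall charge gives an oxidation state of +2 for zinc. Zn sits in group 12, so the d-electron count is 12 − 2 = 10. A d¹⁰ ion has no crystal-field stabilisation preference between square planar and tetrahedral, so four ligands adopt the sterically favoured tetrahedral geometry. → tetrahedral.
For [Au(NO2)4]^-: Ligand charges: each nitro (N-bound nitrite) is −1. With an overall charge of −1 the gold centre must be in the +3 oxidation state. Gold is a group-11 element; Au(III) is therefore d⁸. A 5d d⁸ ion has a large crystal-field splitting; square planar leaves the high-energy d_{x²−y²} orbital empty and maximises CFSE. → square planar.

[Zn(NCS)4]^2-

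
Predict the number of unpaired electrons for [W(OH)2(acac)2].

Each hydroxide is −1; each acetylacetonate is −1; balancing the 0 overall charge requires W(IV).
W sits in group 6, so the d-electron count is 6 − 4 = 2.
Counting donor atoms: 2×hydroxide (monodentate) → 2 donors; 2×acetylacetonate (bidentate) → 4 donors. Coordination number = 6.
In an octahedral field the d² configuration is t₂g²e_g⁰ (only one arrangement possible), giving 2 unpaired electrons.

2 unpaired electrons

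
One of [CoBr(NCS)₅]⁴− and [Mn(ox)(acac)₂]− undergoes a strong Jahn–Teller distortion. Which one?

[CoBr(NCS)₅]⁴−: Each bromide is −1; each isothiocyanate is −1; balancing the −4 overall charge requires Co(II). Cobalt is a group-9 element; Co(II) is therefore d⁷. Bromide and isothiocyanate are weak-field ligands for a first-row metal, so the complex is high-spin. The d⁷ configuration leaves the e_g set evenly filled (or empty) — no strong Jahn–Teller driving force.
[Mn(ox)(acac)₂]−: Summing ligand charges against the −1 overall charge gives an oxidation state of +3 for manganese. Group 7 minus oxidation state 3 gives a d⁴ configuration. Acetylacetonate and oxalate are weak-field ligands for a first-row metal, so the complex is high-spin. The t₂g³e_g¹ (high-spin) configuration has an unevenly filled e_g set; the Jahn–Teller theorem predicts a tetragonal distortion (typically axial elongation) to lift the degeneracy.

[Mn(ox)(acac)₂]−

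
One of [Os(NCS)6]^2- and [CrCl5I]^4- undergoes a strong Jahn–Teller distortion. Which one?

[Os(NCS)6]^2-: Summing ligand charges against the −2 overall charge gives an oxidation state of +4 for osmium. Group 8 minus oxidation state 4 gives a d⁴ configuration. A 5d ion has a large Δₒ and is invariably low-spin. The d⁴ configuration leaves the e_g set evenly filled (or empty) — no strong Jahn–Teller driving force.
[CrCl5I]^4-: Summing ligand charges against the −4 overall charge gives an oxidation state of +2 for chromium. Group 6 minus oxidation state 2 gives a d⁴ configuration. Chloride and iodide are weak-field ligands for a first-row metal, so the complex is high-spin. The t₂g³e_g¹ (high-spin) configuration has an unevenly filled e_g set; the Jahn–Teller theorem predicts a tetragonal distortion (typically axial elongation) to lift the degeneracy.

[CrCl5I]^4-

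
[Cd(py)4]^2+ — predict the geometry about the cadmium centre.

tetrahedral

Pyridine is neutral; balancing the +2 overall charge requires Cd(II).
Cd sits in group 12, so the d-electron count is 12 − 2 = 10.
Coordination number: 4.
A d¹⁰ ion has no crystal-field stabilisation preference between square planar and tetrahedral, so four ligands adopt the sterically favoured tetrahedral geometry.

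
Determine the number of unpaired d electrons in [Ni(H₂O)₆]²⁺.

2 unpaired electrons

Summing ligand charges against the +2 overall charge gives an oxidation state of +2 for nickel.
Nickel is a group-10 element; Ni(II) is therefore d⁸.
In an octahedral field the d⁸ configuration is t₂g⁶e_g² (only one arrangement possible), giving 2 unpaired electrons.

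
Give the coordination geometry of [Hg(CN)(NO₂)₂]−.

Each cyanide is −1; each nitro (N-bound nitrite) is −1; balancing the −1 overall charge requires Hg(II).
Mercury is a group-12 element; Hg(II) is therefore d¹⁰.
With 3 monodentate ligands the coordination number is 3.
Three ligands around a d¹⁰ centre minimise repulsion in a trigonal-planar arrangement.

trigonal planar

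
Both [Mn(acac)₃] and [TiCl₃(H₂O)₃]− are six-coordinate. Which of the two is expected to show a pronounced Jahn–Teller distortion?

[Mn(acac)₃]

[Mn(acac)₃]: Ligand charges: each acetylacetonate is −1. With an overall charge of 0 the manganese centre must be in the +3 oxidation state. Manganese is a group-7 element; Mn(III) is therefore d⁴. Acetylacetonate is a weak-field ligand for a first-row metal, so the complex is high-spin. The t₂g³e_g¹ (high-spin) configuration has an unevenly filled e_g set; the Jahn–Teller theorem predicts a tetragonal distortion (typically axial elongation) to lift the degeneracy.
[TiCl₃(H₂O)₃]−: Summing ligand charges against the −1 overall charge gives an oxidation state of +2 for titanium. Ti sits in group 4, so the d-electron count is 4 − 2 = 2. The d² configuration leaves the e_g set evenly filled (or empty) — no strong Jahn–Teller driving force.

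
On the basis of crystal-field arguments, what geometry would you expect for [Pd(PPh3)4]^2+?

square planar

Ligand charges: triphenylphosphine is neutral. With an overall charge of +2 the palladium centre must be in the +2 oxidation state.
Group 10 minus oxidation state 2 gives a d⁸ configuration.
Coordination number: 4.
A 4d d⁸ ion has a large crystal-field splitting; square planar leaves the high-energy d_{x²−y²} orbital empty and maximises CFSE.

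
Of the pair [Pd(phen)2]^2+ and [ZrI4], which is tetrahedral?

For [Pd(phen)2]^2+: Ligand charges: 1,10-phenanthroline is neutral. With an overall charge of +2 the palladium centre must be in the +2 oxidation state. Palladium is a group-10 element; Pd(II) is therefore d⁸. A 4d d⁸ ion has a large crystal-field splitting; square planar leaves the high-energy d_{x²−y²} orbital empty and maximises CFSE. → square planar.
For [ZrI4]: Each iodide is −1; balancing the 0 overall charge requires Zr(IV). Group 4 minus oxidation state 4 gives a d⁰ configuration. A d⁰ ion has no crystal-field stabilisation preference between square planar and tetrahedral, so four ligands adopt the sterically favoured tetrahedral geometry. → tetrahedral.

[ZrI4]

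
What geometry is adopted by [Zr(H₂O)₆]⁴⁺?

octahedral

Summing ligand charges against the +4 overall charge gives an oxidation state of +4 for zirconium.
Group 4 minus oxidation state 4 gives a d⁰ configuration.
Coordination number: 6.
Six donors around a single metal centre give an octahedral coordination sphere.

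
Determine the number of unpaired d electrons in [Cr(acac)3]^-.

Each acetylacetonate is −1; balancing the −1 overall charge requires Cr(II).
Chromium is a group-6 element; Cr(II) is therefore d⁴.
Counting donor atoms: 3×acetylacetonate (bidentate) → 6 donors. Coordination number = 6.
The spin state decides the count: Acetylacetonate is a weak-field ligand for a first-row metal, so the complex is high-spin.
An octahedral high-spin d⁴ ion is t₂g³e_g¹, giving 4 unpaired electrons.

4 unpaired electrons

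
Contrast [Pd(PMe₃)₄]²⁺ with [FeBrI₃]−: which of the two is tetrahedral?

[FeBrI₃]−

For [Pd(PMe₃)₄]²⁺: Summing ligand charges against the +2 overall charge gives an oxidation state of +2 for palladium. Group 10 minus oxidation state 2 gives a d⁸ configuration. A 4d d⁸ ion has a large crystal-field splitting; square planar leaves the high-energy d_{x²−y²} orbital empty and maximises CFSE. → square planar.
For [FeBrI₃]−: Ligand charges: each bromide is −1; each iodide is −1. With an overall charge of −1 the iron centre must be in the +3 oxidation state. Iron is a group-8 element; Fe(III) is therefore d⁵. A high-spin d⁵ ion has zero CFSE in either geometry, so four ligands adopt the sterically favoured tetrahedral geometry. → tetrahedral.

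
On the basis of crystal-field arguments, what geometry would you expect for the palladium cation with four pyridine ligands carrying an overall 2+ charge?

square planar

Ligand charges: pyridine is neutral. With an overall charge of +2 the palladium centre must be in the +2 oxidation state.
Group 10 minus oxidation state 2 gives a d⁸ configuration.
Coordination number: 4.
A 4d d⁸ ion has a large crystal-field splitting; square planar leaves the high-energy d_{x²−y²} orbital empty and maximises CFSE.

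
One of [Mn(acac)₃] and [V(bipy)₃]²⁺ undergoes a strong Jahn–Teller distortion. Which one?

[Mn(acac)₃]

[Mn(acac)₃]: Summing ligand charges against the 0 overall charge gives an oxidation state of +3 for manganese. Mn sits in group 7, so the d-electron count is 7 − 3 = 4. Acetylacetonate is a weak-field ligand for a first-row metal, so the complex is high-spin. The t₂g³e_g¹ (high-spin) configuration has an unevenly filled e_g set; the Jahn–Teller theorem predicts a tetragonal distortion (typically axial elongation) to lift the degeneracy.
[V(bipy)₃]²⁺: Summing ligand charges against the +2 overall charge gives an oxidation state of +2 for vanadium. Vanadium is a group-5 element; V(II) is therefore d³. The d³ configuration leaves the e_g set evenly filled (or empty) — no strong Jahn–Teller driving force.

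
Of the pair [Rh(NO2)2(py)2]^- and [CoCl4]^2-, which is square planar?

[Rh(NO2)2(py)2]^-

For [Rh(NO2)2(py)2]^-: Each nitro (N-bound nitrite) is −1; pyridine is neutral; balancing the −1 overall charge requires Rh(I). Rhodium is a group-9 element; Rh(I) is therefore d⁸. A 4d d⁸ ion has a large crystal-field splitting; square planar leaves the high-energy d_{x²−y²} orbital empty and maximises CFSE. → square planar.
For [CoCl4]^2-: Each chloride is −1; balancing the −2 overall charge requires Co(II). Group 9 minus oxidation state 2 gives a d⁷ configuration. For a high-spin 3d d⁷ ion with weak-field ligands the small Δₜ gives little square-planar CFSE advantage, so four ligands adopt the sterically favoured tetrahedral geometry. → tetrahedral.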